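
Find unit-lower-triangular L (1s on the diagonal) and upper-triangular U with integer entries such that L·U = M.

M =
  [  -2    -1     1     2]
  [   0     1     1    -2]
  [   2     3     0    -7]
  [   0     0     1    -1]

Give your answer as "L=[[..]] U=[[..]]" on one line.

L=[[1,0,0,0],[0,1,0,0],[-1,2,1,0],[0,0,-1,1]] U=[[-2,-1,1,2],[0,1,1,-2],[0,0,-1,-1],[0,0,0,-2]]

  row1 -= 0·row0 → [0,1,1,-2]
  row2 -= -1·row0 → [0,2,1,-5]
  row3 -= 0·row0 → [0,0,1,-1]
  row2 -= 2·row1 → [0,0,-1,-1]
  row3 -= 0·row1 → [0,0,1,-1]
  row3 -= -1·row2 → [0,0,0,-2]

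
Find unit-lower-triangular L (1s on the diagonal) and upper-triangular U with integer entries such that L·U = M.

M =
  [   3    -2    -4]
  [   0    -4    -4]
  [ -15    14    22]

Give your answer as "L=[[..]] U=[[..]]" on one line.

  R1 -= 0·R0 → [0,-4,-4]
  R2 -= -5·R0 → [0,4,2]
  R2 -= -1·R1 → [0,0,-2]

L=[[1,0,0],[0,1,0],[-5,-1,1]] U=[[3,-2,-4],[0,-4,-4],[0,0,-2]]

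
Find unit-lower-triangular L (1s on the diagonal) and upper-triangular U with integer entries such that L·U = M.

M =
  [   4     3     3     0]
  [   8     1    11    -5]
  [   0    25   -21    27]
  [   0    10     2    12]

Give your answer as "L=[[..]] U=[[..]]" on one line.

L=[[1,0,0,0],[2,1,0,0],[0,-5,1,0],[0,-2,3,1]] U=[[4,3,3,0],[0,-5,5,-5],[0,0,4,2],[0,0,0,-4]]

  R1 -= 2·R0 → [0,-5,5,-5]
  R2 -= 0·R0 → [0,25,-21,27]
  R3 -= 0·R0 → [0,10,2,12]
  R2 -= -5·R1 → [0,0,4,2]
  R3 -= -2·R1 → [0,0,12,2]
  R3 -= 3·R2 → [0,0,0,-4]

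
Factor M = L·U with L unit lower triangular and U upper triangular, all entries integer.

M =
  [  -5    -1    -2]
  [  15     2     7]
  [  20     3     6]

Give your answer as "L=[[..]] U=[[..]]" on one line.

L=[[1,0,0],[-3,1,0],[-4,1,1]] U=[[-5,-1,-2],[0,-1,1],[0,0,-3]]

  row1 -= -3·row0 → [0,-1,1]
  row2 -= -4·row0 → [0,-1,-2]
  row2 -= 1·row1 → [0,0,-3]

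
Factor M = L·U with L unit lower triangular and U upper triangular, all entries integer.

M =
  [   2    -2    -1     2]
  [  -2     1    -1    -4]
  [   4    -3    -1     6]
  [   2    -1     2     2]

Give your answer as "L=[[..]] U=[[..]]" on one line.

  row1 -= -1·row0 → [0,-1,-2,-2]
  row2 -= 2·row0 → [0,1,1,2]
  row3 -= 1·row0 → [0,1,3,0]
  row2 -= -1·row1 → [0,0,-1,0]
  row3 -= -1·row1 → [0,0,1,-2]
  row3 -= -1·row2 → [0,0,0,-2]

L=[[1,0,0,0],[-1,1,0,0],[2,-1,1,0],[1,-1,-1,1]] U=[[2,-2,-1,2],[0,-1,-2,-2],[0,0,-1,0],[0,0,0,-2]]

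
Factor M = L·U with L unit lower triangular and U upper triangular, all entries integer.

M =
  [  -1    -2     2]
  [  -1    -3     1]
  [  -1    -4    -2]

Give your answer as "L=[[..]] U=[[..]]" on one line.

L=[[1,0,0],[1,1,0],[1,2,1]] U=[[-1,-2,2],[0,-1,-1],[0,0,-2]]

  row1 -= 1·row0 → [0,-1,-1]
  row2 -= 1·row0 → [0,-2,-4]
  row2 -= 2·row1 → [0,0,-2]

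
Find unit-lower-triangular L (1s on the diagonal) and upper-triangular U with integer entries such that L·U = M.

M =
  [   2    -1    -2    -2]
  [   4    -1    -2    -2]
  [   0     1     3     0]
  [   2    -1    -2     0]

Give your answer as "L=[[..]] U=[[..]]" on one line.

  r1 -= 2·r0 → [0,1,2,2]
  r2 -= 0·r0 → [0,1,3,0]
  r3 -= 1·r0 → [0,0,0,2]
  r2 -= 1·r1 → [0,0,1,-2]
  r3 -= 0·r1 → [0,0,0,2]
  r3 -= 0·r2 → [0,0,0,2]

L=[[1,0,0,0],[2,1,0,0],[0,1,1,0],[1,0,0,1]] U=[[2,-1,-2,-2],[0,1,2,2],[0,0,1,-2],[0,0,0,2]]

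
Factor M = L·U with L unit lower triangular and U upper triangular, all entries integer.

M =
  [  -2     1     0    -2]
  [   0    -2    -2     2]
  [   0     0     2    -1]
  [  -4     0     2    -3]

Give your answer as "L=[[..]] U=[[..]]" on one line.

  R1 -= 0·R0 → [0,-2,-2,2]
  R2 -= 0·R0 → [0,0,2,-1]
  R3 -= 2·R0 → [0,-2,2,1]
  R2 -= 0·R1 → [0,0,2,-1]
  R3 -= 1·R1 → [0,0,4,-1]
  R3 -= 2·R2 → [0,0,0,1]

L=[[1,0,0,0],[0,1,0,0],[0,0,1,0],[2,1,2,1]] U=[[-2,1,0,-2],[0,-2,-2,2],[0,0,2,-1],[0,0,0,1]]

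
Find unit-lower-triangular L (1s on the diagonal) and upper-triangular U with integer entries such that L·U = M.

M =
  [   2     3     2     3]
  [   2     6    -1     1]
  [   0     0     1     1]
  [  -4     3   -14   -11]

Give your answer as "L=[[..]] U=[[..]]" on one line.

  r1 -= 1·r0 → [0,3,-3,-2]
  r2 -= 0·r0 → [0,0,1,1]
  r3 -= -2·r0 → [0,9,-10,-5]
  r2 -= 0·r1 → [0,0,1,1]
  r3 -= 3·r1 → [0,0,-1,1]
  r3 -= -1·r2 → [0,0,0,2]

L=[[1,0,0,0],[1,1,0,0],[0,0,1,0],[-2,3,-1,1]] U=[[2,3,2,3],[0,3,-3,-2],[0,0,1,1],[0,0,0,2]]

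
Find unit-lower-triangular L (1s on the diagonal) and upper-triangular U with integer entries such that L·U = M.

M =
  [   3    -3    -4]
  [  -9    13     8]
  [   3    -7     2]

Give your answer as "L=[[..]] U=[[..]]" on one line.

L=[[1,0,0],[-3,1,0],[1,-1,1]] U=[[3,-3,-4],[0,4,-4],[0,0,2]]

  r1 -= -3·r0 → [0,4,-4]
  r2 -= 1·r0 → [0,-4,6]
  r2 -= -1·r1 → [0,0,2]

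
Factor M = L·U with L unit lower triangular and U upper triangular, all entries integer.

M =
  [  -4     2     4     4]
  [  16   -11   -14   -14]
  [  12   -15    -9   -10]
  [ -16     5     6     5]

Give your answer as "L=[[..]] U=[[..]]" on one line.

  row1 -= -4·row0 → [0,-3,2,2]
  row2 -= -3·row0 → [0,-9,3,2]
  row3 -= 4·row0 → [0,-3,-10,-11]
  row2 -= 3·row1 → [0,0,-3,-4]
  row3 -= 1·row1 → [0,0,-12,-13]
  row3 -= 4·row2 → [0,0,0,3]

L=[[1,0,0,0],[-4,1,0,0],[-3,3,1,0],[4,1,4,1]] U=[[-4,2,4,4],[0,-3,2,2],[0,0,-3,-4],[0,0,0,3]]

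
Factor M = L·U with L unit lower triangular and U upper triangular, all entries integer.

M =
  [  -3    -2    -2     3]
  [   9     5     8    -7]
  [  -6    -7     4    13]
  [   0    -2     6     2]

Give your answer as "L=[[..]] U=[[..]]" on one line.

  r1 -= -3·r0 → [0,-1,2,2]
  r2 -= 2·r0 → [0,-3,8,7]
  r3 -= 0·r0 → [0,-2,6,2]
  r2 -= 3·r1 → [0,0,2,1]
  r3 -= 2·r1 → [0,0,2,-2]
  r3 -= 1·r2 → [0,0,0,-3]

L=[[1,0,0,0],[-3,1,0,0],[2,3,1,0],[0,2,1,1]] U=[[-3,-2,-2,3],[0,-1,2,2],[0,0,2,1],[0,0,0,-3]]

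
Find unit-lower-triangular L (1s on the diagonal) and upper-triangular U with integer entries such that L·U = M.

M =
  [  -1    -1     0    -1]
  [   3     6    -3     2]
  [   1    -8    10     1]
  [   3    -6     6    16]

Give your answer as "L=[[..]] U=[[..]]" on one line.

  r1 -= -3·r0 → [0,3,-3,-1]
  r2 -= -1·r0 → [0,-9,10,0]
  r3 -= -3·r0 → [0,-9,6,13]
  r2 -= -3·r1 → [0,0,1,-3]
  r3 -= -3·r1 → [0,0,-3,10]
  r3 -= -3·r2 → [0,0,0,1]

L=[[1,0,0,0],[-3,1,0,0],[-1,-3,1,0],[-3,-3,-3,1]] U=[[-1,-1,0,-1],[0,3,-3,-1],[0,0,1,-3],[0,0,0,1]]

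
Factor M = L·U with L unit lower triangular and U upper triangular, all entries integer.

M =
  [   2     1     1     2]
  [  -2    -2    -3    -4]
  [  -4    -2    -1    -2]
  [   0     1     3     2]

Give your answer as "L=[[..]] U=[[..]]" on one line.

L=[[1,0,0,0],[-1,1,0,0],[-2,0,1,0],[0,-1,1,1]] U=[[2,1,1,2],[0,-1,-2,-2],[0,0,1,2],[0,0,0,-2]]

  R1 -= -1·R0 → [0,-1,-2,-2]
  R2 -= -2·R0 → [0,0,1,2]
  R3 -= 0·R0 → [0,1,3,2]
  R2 -= 0·R1 → [0,0,1,2]
  R3 -= -1·R1 → [0,0,1,0]
  R3 -= 1·R2 → [0,0,0,-2]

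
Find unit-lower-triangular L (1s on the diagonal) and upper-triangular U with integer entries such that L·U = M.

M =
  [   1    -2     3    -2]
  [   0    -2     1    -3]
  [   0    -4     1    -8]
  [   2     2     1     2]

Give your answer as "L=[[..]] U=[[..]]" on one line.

L=[[1,0,0,0],[0,1,0,0],[0,2,1,0],[2,-3,2,1]] U=[[1,-2,3,-2],[0,-2,1,-3],[0,0,-1,-2],[0,0,0,1]]

  r1 -= 0·r0 → [0,-2,1,-3]
  r2 -= 0·r0 → [0,-4,1,-8]
  r3 -= 2·r0 → [0,6,-5,6]
  r2 -= 2·r1 → [0,0,-1,-2]
  r3 -= -3·r1 → [0,0,-2,-3]
  r3 -= 2·r2 → [0,0,0,1]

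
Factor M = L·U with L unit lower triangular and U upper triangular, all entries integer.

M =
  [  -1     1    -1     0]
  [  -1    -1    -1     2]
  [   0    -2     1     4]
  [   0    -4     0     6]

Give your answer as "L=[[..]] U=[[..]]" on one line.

  r1 -= 1·r0 → [0,-2,0,2]
  r2 -= 0·r0 → [0,-2,1,4]
  r3 -= 0·r0 → [0,-4,0,6]
  r2 -= 1·r1 → [0,0,1,2]
  r3 -= 2·r1 → [0,0,0,2]
  r3 -= 0·r2 → [0,0,0,2]

L=[[1,0,0,0],[1,1,0,0],[0,1,1,0],[0,2,0,1]] U=[[-1,1,-1,0],[0,-2,0,2],[0,0,1,2],[0,0,0,2]]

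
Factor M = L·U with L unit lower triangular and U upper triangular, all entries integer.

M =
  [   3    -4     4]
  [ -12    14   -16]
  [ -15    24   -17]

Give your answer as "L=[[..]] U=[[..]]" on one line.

  R1 -= -4·R0 → [0,-2,0]
  R2 -= -5·R0 → [0,4,3]
  R2 -= -2·R1 → [0,0,3]

L=[[1,0,0],[-4,1,0],[-5,-2,1]] U=[[3,-4,4],[0,-2,0],[0,0,3]]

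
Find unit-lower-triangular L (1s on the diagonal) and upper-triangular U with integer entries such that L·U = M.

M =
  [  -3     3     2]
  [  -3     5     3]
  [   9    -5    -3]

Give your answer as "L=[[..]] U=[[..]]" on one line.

  row1 -= 1·row0 → [0,2,1]
  row2 -= -3·row0 → [0,4,3]
  row2 -= 2·row1 → [0,0,1]

L=[[1,0,0],[1,1,0],[-3,2,1]] U=[[-3,3,2],[0,2,1],[0,0,1]]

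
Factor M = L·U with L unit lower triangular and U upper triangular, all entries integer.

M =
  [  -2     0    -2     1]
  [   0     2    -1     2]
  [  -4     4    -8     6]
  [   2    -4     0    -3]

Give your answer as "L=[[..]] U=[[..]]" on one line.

  row1 -= 0·row0 → [0,2,-1,2]
  row2 -= 2·row0 → [0,4,-4,4]
  row3 -= -1·row0 → [0,-4,-2,-2]
  row2 -= 2·row1 → [0,0,-2,0]
  row3 -= -2·row1 → [0,0,-4,2]
  row3 -= 2·row2 → [0,0,0,2]

L=[[1,0,0,0],[0,1,0,0],[2,2,1,0],[-1,-2,2,1]] U=[[-2,0,-2,1],[0,2,-1,2],[0,0,-2,0],[0,0,0,2]]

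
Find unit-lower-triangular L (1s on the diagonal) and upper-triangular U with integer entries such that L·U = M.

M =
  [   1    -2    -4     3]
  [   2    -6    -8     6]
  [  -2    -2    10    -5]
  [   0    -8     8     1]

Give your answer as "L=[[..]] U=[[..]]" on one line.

L=[[1,0,0,0],[2,1,0,0],[-2,3,1,0],[0,4,4,1]] U=[[1,-2,-4,3],[0,-2,0,0],[0,0,2,1],[0,0,0,-3]]

  R1 -= 2·R0 → [0,-2,0,0]
  R2 -= -2·R0 → [0,-6,2,1]
  R3 -= 0·R0 → [0,-8,8,1]
  R2 -= 3·R1 → [0,0,2,1]
  R3 -= 4·R1 → [0,0,8,1]
  R3 -= 4·R2 → [0,0,0,-3]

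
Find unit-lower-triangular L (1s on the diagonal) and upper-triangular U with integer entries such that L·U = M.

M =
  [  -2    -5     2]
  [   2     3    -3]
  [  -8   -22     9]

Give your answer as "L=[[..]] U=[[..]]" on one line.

  row1 -= -1·row0 → [0,-2,-1]
  row2 -= 4·row0 → [0,-2,1]
  row2 -= 1·row1 → [0,0,2]

L=[[1,0,0],[-1,1,0],[4,1,1]] U=[[-2,-5,2],[0,-2,-1],[0,0,2]]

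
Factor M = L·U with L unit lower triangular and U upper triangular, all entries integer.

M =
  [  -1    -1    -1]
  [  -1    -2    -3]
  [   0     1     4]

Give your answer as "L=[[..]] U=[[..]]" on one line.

  r1 -= 1·r0 → [0,-1,-2]
  r2 -= 0·r0 → [0,1,4]
  r2 -= -1·r1 → [0,0,2]

L=[[1,0,0],[1,1,0],[0,-1,1]] U=[[-1,-1,-1],[0,-1,-2],[0,0,2]]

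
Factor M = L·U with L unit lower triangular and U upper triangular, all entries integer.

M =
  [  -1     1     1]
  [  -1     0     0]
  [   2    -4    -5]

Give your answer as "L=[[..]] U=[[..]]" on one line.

  r1 -= 1·r0 → [0,-1,-1]
  r2 -= -2·r0 → [0,-2,-3]
  r2 -= 2·r1 → [0,0,-1]

L=[[1,0,0],[1,1,0],[-2,2,1]] U=[[-1,1,1],[0,-1,-1],[0,0,-1]]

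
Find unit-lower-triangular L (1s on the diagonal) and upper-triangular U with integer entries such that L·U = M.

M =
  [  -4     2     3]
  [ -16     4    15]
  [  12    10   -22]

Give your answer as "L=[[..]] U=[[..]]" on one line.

  R1 -= 4·R0 → [0,-4,3]
  R2 -= -3·R0 → [0,16,-13]
  R2 -= -4·R1 → [0,0,-1]

L=[[1,0,0],[4,1,0],[-3,-4,1]] U=[[-4,2,3],[0,-4,3],[0,0,-1]]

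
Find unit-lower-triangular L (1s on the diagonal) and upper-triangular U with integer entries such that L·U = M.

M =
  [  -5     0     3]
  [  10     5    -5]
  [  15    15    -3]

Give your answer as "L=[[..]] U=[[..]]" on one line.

  row1 -= -2·row0 → [0,5,1]
  row2 -= -3·row0 → [0,15,6]
  row2 -= 3·row1 → [0,0,3]

L=[[1,0,0],[-2,1,0],[-3,3,1]] U=[[-5,0,3],[0,5,1],[0,0,3]]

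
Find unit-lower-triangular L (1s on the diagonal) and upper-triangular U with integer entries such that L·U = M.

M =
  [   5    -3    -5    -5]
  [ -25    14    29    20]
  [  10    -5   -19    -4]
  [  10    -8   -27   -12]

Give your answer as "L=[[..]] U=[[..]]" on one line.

  row1 -= -5·row0 → [0,-1,4,-5]
  row2 -= 2·row0 → [0,1,-9,6]
  row3 -= 2·row0 → [0,-2,-17,-2]
  row2 -= -1·row1 → [0,0,-5,1]
  row3 -= 2·row1 → [0,0,-25,8]
  row3 -= 5·row2 → [0,0,0,3]

L=[[1,0,0,0],[-5,1,0,0],[2,-1,1,0],[2,2,5,1]] U=[[5,-3,-5,-5],[0,-1,4,-5],[0,0,-5,1],[0,0,0,3]]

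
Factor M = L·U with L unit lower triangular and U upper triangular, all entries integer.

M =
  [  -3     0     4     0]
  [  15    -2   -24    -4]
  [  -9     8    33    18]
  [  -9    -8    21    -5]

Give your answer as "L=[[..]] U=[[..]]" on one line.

L=[[1,0,0,0],[-5,1,0,0],[3,-4,1,0],[3,4,5,1]] U=[[-3,0,4,0],[0,-2,-4,-4],[0,0,5,2],[0,0,0,1]]

  R1 -= -5·R0 → [0,-2,-4,-4]
  R2 -= 3·R0 → [0,8,21,18]
  R3 -= 3·R0 → [0,-8,9,-5]
  R2 -= -4·R1 → [0,0,5,2]
  R3 -= 4·R1 → [0,0,25,11]
  R3 -= 5·R2 → [0,0,0,1]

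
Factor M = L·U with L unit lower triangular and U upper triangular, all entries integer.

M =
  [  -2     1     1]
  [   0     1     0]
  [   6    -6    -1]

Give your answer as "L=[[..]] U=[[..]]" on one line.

L=[[1,0,0],[0,1,0],[-3,-3,1]] U=[[-2,1,1],[0,1,0],[0,0,2]]

  r1 -= 0·r0 → [0,1,0]
  r2 -= -3·r0 → [0,-3,2]
  r2 -= -3·r1 → [0,0,2]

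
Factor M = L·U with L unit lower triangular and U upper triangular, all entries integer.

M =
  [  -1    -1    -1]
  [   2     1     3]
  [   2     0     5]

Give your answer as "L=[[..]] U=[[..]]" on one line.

L=[[1,0,0],[-2,1,0],[-2,2,1]] U=[[-1,-1,-1],[0,-1,1],[0,0,1]]

  r1 -= -2·r0 → [0,-1,1]
  r2 -= -2·r0 → [0,-2,3]
  r2 -= 2·r1 → [0,0,1]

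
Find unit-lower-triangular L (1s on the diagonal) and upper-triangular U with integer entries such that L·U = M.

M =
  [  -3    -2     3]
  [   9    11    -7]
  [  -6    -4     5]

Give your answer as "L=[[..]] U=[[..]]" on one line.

L=[[1,0,0],[-3,1,0],[2,0,1]] U=[[-3,-2,3],[0,5,2],[0,0,-1]]

  row1 -= -3·row0 → [0,5,2]
  row2 -= 2·row0 → [0,0,-1]
  row2 -= 0·row1 → [0,0,-1]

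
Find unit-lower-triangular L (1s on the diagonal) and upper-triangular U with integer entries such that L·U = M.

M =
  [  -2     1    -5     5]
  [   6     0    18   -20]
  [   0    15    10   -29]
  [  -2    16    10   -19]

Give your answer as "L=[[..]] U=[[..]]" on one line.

L=[[1,0,0,0],[-3,1,0,0],[0,5,1,0],[1,5,0,1]] U=[[-2,1,-5,5],[0,3,3,-5],[0,0,-5,-4],[0,0,0,1]]

  row1 -= -3·row0 → [0,3,3,-5]
  row2 -= 0·row0 → [0,15,10,-29]
  row3 -= 1·row0 → [0,15,15,-24]
  row2 -= 5·row1 → [0,0,-5,-4]
  row3 -= 5·row1 → [0,0,0,1]
  row3 -= 0·row2 → [0,0,0,1]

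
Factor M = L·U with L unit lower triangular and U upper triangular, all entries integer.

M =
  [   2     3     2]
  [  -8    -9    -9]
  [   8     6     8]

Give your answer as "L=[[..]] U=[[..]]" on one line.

  R1 -= -4·R0 → [0,3,-1]
  R2 -= 4·R0 → [0,-6,0]
  R2 -= -2·R1 → [0,0,-2]

L=[[1,0,0],[-4,1,0],[4,-2,1]] U=[[2,3,2],[0,3,-1],[0,0,-2]]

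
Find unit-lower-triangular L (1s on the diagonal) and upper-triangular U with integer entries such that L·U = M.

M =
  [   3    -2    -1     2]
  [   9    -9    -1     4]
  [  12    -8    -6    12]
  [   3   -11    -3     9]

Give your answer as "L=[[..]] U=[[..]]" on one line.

L=[[1,0,0,0],[3,1,0,0],[4,0,1,0],[1,3,4,1]] U=[[3,-2,-1,2],[0,-3,2,-2],[0,0,-2,4],[0,0,0,-3]]

  R1 -= 3·R0 → [0,-3,2,-2]
  R2 -= 4·R0 → [0,0,-2,4]
  R3 -= 1·R0 → [0,-9,-2,7]
  R2 -= 0·R1 → [0,0,-2,4]
  R3 -= 3·R1 → [0,0,-8,13]
  R3 -= 4·R2 → [0,0,0,-3]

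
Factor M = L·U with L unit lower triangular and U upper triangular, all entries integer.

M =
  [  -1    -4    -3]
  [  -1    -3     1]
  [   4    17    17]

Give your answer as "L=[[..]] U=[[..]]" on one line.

L=[[1,0,0],[1,1,0],[-4,1,1]] U=[[-1,-4,-3],[0,1,4],[0,0,1]]

  row1 -= 1·row0 → [0,1,4]
  row2 -= -4·row0 → [0,1,5]
  row2 -= 1·row1 → [0,0,1]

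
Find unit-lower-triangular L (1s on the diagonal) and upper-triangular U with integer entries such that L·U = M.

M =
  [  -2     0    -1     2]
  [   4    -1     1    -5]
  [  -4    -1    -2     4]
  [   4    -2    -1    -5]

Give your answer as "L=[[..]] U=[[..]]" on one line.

L=[[1,0,0,0],[-2,1,0,0],[2,1,1,0],[-2,2,-1,1]] U=[[-2,0,-1,2],[0,-1,-1,-1],[0,0,1,1],[0,0,0,2]]

  row1 -= -2·row0 → [0,-1,-1,-1]
  row2 -= 2·row0 → [0,-1,0,0]
  row3 -= -2·row0 → [0,-2,-3,-1]
  row2 -= 1·row1 → [0,0,1,1]
  row3 -= 2·row1 → [0,0,-1,1]
  row3 -= -1·row2 → [0,0,0,2]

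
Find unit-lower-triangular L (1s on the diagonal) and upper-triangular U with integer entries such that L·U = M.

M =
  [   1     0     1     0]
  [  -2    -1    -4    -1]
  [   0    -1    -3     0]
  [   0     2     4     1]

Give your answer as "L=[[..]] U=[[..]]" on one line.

  r1 -= -2·r0 → [0,-1,-2,-1]
  r2 -= 0·r0 → [0,-1,-3,0]
  r3 -= 0·r0 → [0,2,4,1]
  r2 -= 1·r1 → [0,0,-1,1]
  r3 -= -2·r1 → [0,0,0,-1]
  r3 -= 0·r2 → [0,0,0,-1]

L=[[1,0,0,0],[-2,1,0,0],[0,1,1,0],[0,-2,0,1]] U=[[1,0,1,0],[0,-1,-2,-1],[0,0,-1,1],[0,0,0,-1]]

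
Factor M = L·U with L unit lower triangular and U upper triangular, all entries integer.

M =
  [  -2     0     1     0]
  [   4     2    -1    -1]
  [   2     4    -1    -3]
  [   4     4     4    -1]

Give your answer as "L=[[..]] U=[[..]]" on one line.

  r1 -= -2·r0 → [0,2,1,-1]
  r2 -= -1·r0 → [0,4,0,-3]
  r3 -= -2·r0 → [0,4,6,-1]
  r2 -= 2·r1 → [0,0,-2,-1]
  r3 -= 2·r1 → [0,0,4,1]
  r3 -= -2·r2 → [0,0,0,-1]

L=[[1,0,0,0],[-2,1,0,0],[-1,2,1,0],[-2,2,-2,1]] U=[[-2,0,1,0],[0,2,1,-1],[0,0,-2,-1],[0,0,0,-1]]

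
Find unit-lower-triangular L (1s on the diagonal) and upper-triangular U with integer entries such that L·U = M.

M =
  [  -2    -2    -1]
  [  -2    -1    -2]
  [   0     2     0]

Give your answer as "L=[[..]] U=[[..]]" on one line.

  r1 -= 1·r0 → [0,1,-1]
  r2 -= 0·r0 → [0,2,0]
  r2 -= 2·r1 → [0,0,2]

L=[[1,0,0],[1,1,0],[0,2,1]] U=[[-2,-2,-1],[0,1,-1],[0,0,2]]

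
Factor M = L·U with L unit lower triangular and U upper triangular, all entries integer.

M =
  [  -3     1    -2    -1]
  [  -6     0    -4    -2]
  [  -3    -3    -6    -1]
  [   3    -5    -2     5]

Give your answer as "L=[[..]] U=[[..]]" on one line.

L=[[1,0,0,0],[2,1,0,0],[1,2,1,0],[-1,2,1,1]] U=[[-3,1,-2,-1],[0,-2,0,0],[0,0,-4,0],[0,0,0,4]]

  row1 -= 2·row0 → [0,-2,0,0]
  row2 -= 1·row0 → [0,-4,-4,0]
  row3 -= -1·row0 → [0,-4,-4,4]
  row2 -= 2·row1 → [0,0,-4,0]
  row3 -= 2·row1 → [0,0,-4,4]
  row3 -= 1·row2 → [0,0,0,4]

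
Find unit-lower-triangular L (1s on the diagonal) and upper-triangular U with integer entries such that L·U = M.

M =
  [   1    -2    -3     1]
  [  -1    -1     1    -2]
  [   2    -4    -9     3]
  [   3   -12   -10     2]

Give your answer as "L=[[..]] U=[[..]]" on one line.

L=[[1,0,0,0],[-1,1,0,0],[2,0,1,0],[3,2,-1,1]] U=[[1,-2,-3,1],[0,-3,-2,-1],[0,0,-3,1],[0,0,0,2]]

  R1 -= -1·R0 → [0,-3,-2,-1]
  R2 -= 2·R0 → [0,0,-3,1]
  R3 -= 3·R0 → [0,-6,-1,-1]
  R2 -= 0·R1 → [0,0,-3,1]
  R3 -= 2·R1 → [0,0,3,1]
  R3 -= -1·R2 → [0,0,0,2]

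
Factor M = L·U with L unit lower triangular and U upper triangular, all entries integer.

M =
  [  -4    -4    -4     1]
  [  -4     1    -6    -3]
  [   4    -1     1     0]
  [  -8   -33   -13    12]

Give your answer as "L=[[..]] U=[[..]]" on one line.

L=[[1,0,0,0],[1,1,0,0],[-1,-1,1,0],[2,-5,3,1]] U=[[-4,-4,-4,1],[0,5,-2,-4],[0,0,-5,-3],[0,0,0,-1]]

  row1 -= 1·row0 → [0,5,-2,-4]
  row2 -= -1·row0 → [0,-5,-3,1]
  row3 -= 2·row0 → [0,-25,-5,10]
  row2 -= -1·row1 → [0,0,-5,-3]
  row3 -= -5·row1 → [0,0,-15,-10]
  row3 -= 3·row2 → [0,0,0,-1]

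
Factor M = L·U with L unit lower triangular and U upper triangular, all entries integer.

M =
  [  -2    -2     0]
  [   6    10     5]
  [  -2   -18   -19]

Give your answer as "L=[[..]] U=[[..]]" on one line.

L=[[1,0,0],[-3,1,0],[1,-4,1]] U=[[-2,-2,0],[0,4,5],[0,0,1]]

  row1 -= -3·row0 → [0,4,5]
  row2 -= 1·row0 → [0,-16,-19]
  row2 -= -4·row1 → [0,0,1]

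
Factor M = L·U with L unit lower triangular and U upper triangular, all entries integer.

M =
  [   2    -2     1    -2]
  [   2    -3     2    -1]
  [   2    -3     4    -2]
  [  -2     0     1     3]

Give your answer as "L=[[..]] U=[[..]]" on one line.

L=[[1,0,0,0],[1,1,0,0],[1,1,1,0],[-1,2,0,1]] U=[[2,-2,1,-2],[0,-1,1,1],[0,0,2,-1],[0,0,0,-1]]

  r1 -= 1·r0 → [0,-1,1,1]
  r2 -= 1·r0 → [0,-1,3,0]
  r3 -= -1·r0 → [0,-2,2,1]
  r2 -= 1·r1 → [0,0,2,-1]
  r3 -= 2·r1 → [0,0,0,-1]
  r3 -= 0·r2 → [0,0,0,-1]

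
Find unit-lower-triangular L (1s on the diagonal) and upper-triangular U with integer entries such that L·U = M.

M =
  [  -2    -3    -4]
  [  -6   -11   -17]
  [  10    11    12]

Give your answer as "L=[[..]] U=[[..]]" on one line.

  R1 -= 3·R0 → [0,-2,-5]
  R2 -= -5·R0 → [0,-4,-8]
  R2 -= 2·R1 → [0,0,2]

L=[[1,0,0],[3,1,0],[-5,2,1]] U=[[-2,-3,-4],[0,-2,-5],[0,0,2]]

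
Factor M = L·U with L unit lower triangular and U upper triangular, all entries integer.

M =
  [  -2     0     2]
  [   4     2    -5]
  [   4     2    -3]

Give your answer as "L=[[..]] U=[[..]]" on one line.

L=[[1,0,0],[-2,1,0],[-2,1,1]] U=[[-2,0,2],[0,2,-1],[0,0,2]]

  row1 -= -2·row0 → [0,2,-1]
  row2 -= -2·row0 → [0,2,1]
  row2 -= 1·row1 → [0,0,2]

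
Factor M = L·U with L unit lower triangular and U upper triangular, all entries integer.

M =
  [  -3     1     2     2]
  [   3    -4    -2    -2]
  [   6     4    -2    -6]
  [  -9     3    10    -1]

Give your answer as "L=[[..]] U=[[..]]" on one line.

L=[[1,0,0,0],[-1,1,0,0],[-2,-2,1,0],[3,0,2,1]] U=[[-3,1,2,2],[0,-3,0,0],[0,0,2,-2],[0,0,0,-3]]

  r1 -= -1·r0 → [0,-3,0,0]
  r2 -= -2·r0 → [0,6,2,-2]
  r3 -= 3·r0 → [0,0,4,-7]
  r2 -= -2·r1 → [0,0,2,-2]
  r3 -= 0·r1 → [0,0,4,-7]
  r3 -= 2·r2 → [0,0,0,-3]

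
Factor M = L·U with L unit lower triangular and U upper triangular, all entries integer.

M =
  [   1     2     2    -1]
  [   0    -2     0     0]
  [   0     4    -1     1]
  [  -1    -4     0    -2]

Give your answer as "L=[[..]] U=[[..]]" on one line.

L=[[1,0,0,0],[0,1,0,0],[0,-2,1,0],[-1,1,-2,1]] U=[[1,2,2,-1],[0,-2,0,0],[0,0,-1,1],[0,0,0,-1]]

  row1 -= 0·row0 → [0,-2,0,0]
  row2 -= 0·row0 → [0,4,-1,1]
  row3 -= -1·row0 → [0,-2,2,-3]
  row2 -= -2·row1 → [0,0,-1,1]
  row3 -= 1·row1 → [0,0,2,-3]
  row3 -= -2·row2 → [0,0,0,-1]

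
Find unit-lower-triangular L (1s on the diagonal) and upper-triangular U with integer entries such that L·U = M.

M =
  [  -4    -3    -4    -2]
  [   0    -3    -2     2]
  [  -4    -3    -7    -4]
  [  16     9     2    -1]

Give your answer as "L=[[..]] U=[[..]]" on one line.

L=[[1,0,0,0],[0,1,0,0],[1,0,1,0],[-4,1,4,1]] U=[[-4,-3,-4,-2],[0,-3,-2,2],[0,0,-3,-2],[0,0,0,-3]]

  r1 -= 0·r0 → [0,-3,-2,2]
  r2 -= 1·r0 → [0,0,-3,-2]
  r3 -= -4·r0 → [0,-3,-14,-9]
  r2 -= 0·r1 → [0,0,-3,-2]
  r3 -= 1·r1 → [0,0,-12,-11]
  r3 -= 4·r2 → [0,0,0,-3]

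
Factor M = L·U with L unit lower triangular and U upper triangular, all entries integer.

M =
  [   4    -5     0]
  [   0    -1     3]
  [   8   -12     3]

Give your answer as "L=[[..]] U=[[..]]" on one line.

  r1 -= 0·r0 → [0,-1,3]
  r2 -= 2·r0 → [0,-2,3]
  r2 -= 2·r1 → [0,0,-3]

L=[[1,0,0],[0,1,0],[2,2,1]] U=[[4,-5,0],[0,-1,3],[0,0,-3]]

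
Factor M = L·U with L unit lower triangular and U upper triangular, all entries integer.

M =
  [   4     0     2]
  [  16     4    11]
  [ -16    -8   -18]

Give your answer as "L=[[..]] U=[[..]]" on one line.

  R1 -= 4·R0 → [0,4,3]
  R2 -= -4·R0 → [0,-8,-10]
  R2 -= -2·R1 → [0,0,-4]

L=[[1,0,0],[4,1,0],[-4,-2,1]] U=[[4,0,2],[0,4,3],[0,0,-4]]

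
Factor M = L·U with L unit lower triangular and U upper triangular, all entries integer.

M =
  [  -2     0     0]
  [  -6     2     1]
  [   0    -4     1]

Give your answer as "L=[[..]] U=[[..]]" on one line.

  row1 -= 3·row0 → [0,2,1]
  row2 -= 0·row0 → [0,-4,1]
  row2 -= -2·row1 → [0,0,3]

L=[[1,0,0],[3,1,0],[0,-2,1]] U=[[-2,0,0],[0,2,1],[0,0,3]]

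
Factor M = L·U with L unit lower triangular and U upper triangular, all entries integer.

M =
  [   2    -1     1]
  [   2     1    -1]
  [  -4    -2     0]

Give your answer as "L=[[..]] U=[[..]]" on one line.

L=[[1,0,0],[1,1,0],[-2,-2,1]] U=[[2,-1,1],[0,2,-2],[0,0,-2]]

  row1 -= 1·row0 → [0,2,-2]
  row2 -= -2·row0 → [0,-4,2]
  row2 -= -2·row1 → [0,0,-2]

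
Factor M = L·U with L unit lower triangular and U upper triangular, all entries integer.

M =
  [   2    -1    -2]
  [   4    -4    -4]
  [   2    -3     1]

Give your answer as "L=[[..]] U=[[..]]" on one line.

L=[[1,0,0],[2,1,0],[1,1,1]] U=[[2,-1,-2],[0,-2,0],[0,0,3]]

  row1 -= 2·row0 → [0,-2,0]
  row2 -= 1·row0 → [0,-2,3]
  row2 -= 1·row1 → [0,0,3]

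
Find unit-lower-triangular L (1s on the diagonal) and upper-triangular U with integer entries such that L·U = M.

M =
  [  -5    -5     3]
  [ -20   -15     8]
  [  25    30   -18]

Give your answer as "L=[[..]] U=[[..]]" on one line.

L=[[1,0,0],[4,1,0],[-5,1,1]] U=[[-5,-5,3],[0,5,-4],[0,0,1]]

  r1 -= 4·r0 → [0,5,-4]
  r2 -= -5·r0 → [0,5,-3]
  r2 -= 1·r1 → [0,0,1]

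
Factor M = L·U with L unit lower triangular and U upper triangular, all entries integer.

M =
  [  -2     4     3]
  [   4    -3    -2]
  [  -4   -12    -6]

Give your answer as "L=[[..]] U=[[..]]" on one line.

L=[[1,0,0],[-2,1,0],[2,-4,1]] U=[[-2,4,3],[0,5,4],[0,0,4]]

  r1 -= -2·r0 → [0,5,4]
  r2 -= 2·r0 → [0,-20,-12]
  r2 -= -4·r1 → [0,0,4]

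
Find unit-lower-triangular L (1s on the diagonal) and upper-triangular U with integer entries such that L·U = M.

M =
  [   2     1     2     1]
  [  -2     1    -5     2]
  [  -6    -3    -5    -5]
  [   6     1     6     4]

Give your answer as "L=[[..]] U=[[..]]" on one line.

L=[[1,0,0,0],[-1,1,0,0],[-3,0,1,0],[3,-1,-3,1]] U=[[2,1,2,1],[0,2,-3,3],[0,0,1,-2],[0,0,0,-2]]

  row1 -= -1·row0 → [0,2,-3,3]
  row2 -= -3·row0 → [0,0,1,-2]
  row3 -= 3·row0 → [0,-2,0,1]
  row2 -= 0·row1 → [0,0,1,-2]
  row3 -= -1·row1 → [0,0,-3,4]
  row3 -= -3·row2 → [0,0,0,-2]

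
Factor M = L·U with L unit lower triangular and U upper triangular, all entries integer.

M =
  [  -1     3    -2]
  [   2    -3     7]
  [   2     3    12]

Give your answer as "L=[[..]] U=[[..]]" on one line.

L=[[1,0,0],[-2,1,0],[-2,3,1]] U=[[-1,3,-2],[0,3,3],[0,0,-1]]

  row1 -= -2·row0 → [0,3,3]
  row2 -= -2·row0 → [0,9,8]
  row2 -= 3·row1 → [0,0,-1]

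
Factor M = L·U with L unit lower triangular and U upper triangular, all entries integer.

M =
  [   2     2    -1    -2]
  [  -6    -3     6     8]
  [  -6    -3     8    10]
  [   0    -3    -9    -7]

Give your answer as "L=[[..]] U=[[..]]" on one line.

L=[[1,0,0,0],[-3,1,0,0],[-3,1,1,0],[0,-1,-3,1]] U=[[2,2,-1,-2],[0,3,3,2],[0,0,2,2],[0,0,0,1]]

  row1 -= -3·row0 → [0,3,3,2]
  row2 -= -3·row0 → [0,3,5,4]
  row3 -= 0·row0 → [0,-3,-9,-7]
  row2 -= 1·row1 → [0,0,2,2]
  row3 -= -1·row1 → [0,0,-6,-5]
  row3 -= -3·row2 → [0,0,0,1]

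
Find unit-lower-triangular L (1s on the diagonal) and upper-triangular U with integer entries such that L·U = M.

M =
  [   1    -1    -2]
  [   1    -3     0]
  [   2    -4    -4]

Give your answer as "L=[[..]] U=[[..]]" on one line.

  r1 -= 1·r0 → [0,-2,2]
  r2 -= 2·r0 → [0,-2,0]
  r2 -= 1·r1 → [0,0,-2]

L=[[1,0,0],[1,1,0],[2,1,1]] U=[[1,-1,-2],[0,-2,2],[0,0,-2]]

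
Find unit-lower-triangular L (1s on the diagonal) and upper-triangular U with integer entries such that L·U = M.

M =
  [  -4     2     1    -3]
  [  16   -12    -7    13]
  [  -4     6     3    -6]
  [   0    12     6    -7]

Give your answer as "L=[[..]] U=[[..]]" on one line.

  R1 -= -4·R0 → [0,-4,-3,1]
  R2 -= 1·R0 → [0,4,2,-3]
  R3 -= 0·R0 → [0,12,6,-7]
  R2 -= -1·R1 → [0,0,-1,-2]
  R3 -= -3·R1 → [0,0,-3,-4]
  R3 -= 3·R2 → [0,0,0,2]

L=[[1,0,0,0],[-4,1,0,0],[1,-1,1,0],[0,-3,3,1]] U=[[-4,2,1,-3],[0,-4,-3,1],[0,0,-1,-2],[0,0,0,2]]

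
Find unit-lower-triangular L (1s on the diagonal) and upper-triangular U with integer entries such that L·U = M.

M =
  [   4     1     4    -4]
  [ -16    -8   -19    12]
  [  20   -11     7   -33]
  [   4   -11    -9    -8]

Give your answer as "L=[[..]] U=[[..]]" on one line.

L=[[1,0,0,0],[-4,1,0,0],[5,4,1,0],[1,3,4,1]] U=[[4,1,4,-4],[0,-4,-3,-4],[0,0,-1,3],[0,0,0,-4]]

  row1 -= -4·row0 → [0,-4,-3,-4]
  row2 -= 5·row0 → [0,-16,-13,-13]
  row3 -= 1·row0 → [0,-12,-13,-4]
  row2 -= 4·row1 → [0,0,-1,3]
  row3 -= 3·row1 → [0,0,-4,8]
  row3 -= 4·row2 → [0,0,0,-4]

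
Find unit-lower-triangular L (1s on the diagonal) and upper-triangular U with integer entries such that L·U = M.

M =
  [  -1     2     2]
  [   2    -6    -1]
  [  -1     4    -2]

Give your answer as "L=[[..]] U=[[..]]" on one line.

L=[[1,0,0],[-2,1,0],[1,-1,1]] U=[[-1,2,2],[0,-2,3],[0,0,-1]]

  R1 -= -2·R0 → [0,-2,3]
  R2 -= 1·R0 → [0,2,-4]
  R2 -= -1·R1 → [0,0,-1]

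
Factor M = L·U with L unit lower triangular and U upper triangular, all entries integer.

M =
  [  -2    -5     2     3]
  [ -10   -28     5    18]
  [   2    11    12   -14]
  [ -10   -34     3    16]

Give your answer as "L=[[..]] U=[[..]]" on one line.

L=[[1,0,0,0],[5,1,0,0],[-1,-2,1,0],[5,3,2,1]] U=[[-2,-5,2,3],[0,-3,-5,3],[0,0,4,-5],[0,0,0,2]]

  row1 -= 5·row0 → [0,-3,-5,3]
  row2 -= -1·row0 → [0,6,14,-11]
  row3 -= 5·row0 → [0,-9,-7,1]
  row2 -= -2·row1 → [0,0,4,-5]
  row3 -= 3·row1 → [0,0,8,-8]
  row3 -= 2·row2 → [0,0,0,2]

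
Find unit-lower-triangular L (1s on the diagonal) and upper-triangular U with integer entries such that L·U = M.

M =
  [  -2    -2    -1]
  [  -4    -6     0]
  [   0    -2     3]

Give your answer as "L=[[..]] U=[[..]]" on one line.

L=[[1,0,0],[2,1,0],[0,1,1]] U=[[-2,-2,-1],[0,-2,2],[0,0,1]]

  row1 -= 2·row0 → [0,-2,2]
  row2 -= 0·row0 → [0,-2,3]
  row2 -= 1·row1 → [0,0,1]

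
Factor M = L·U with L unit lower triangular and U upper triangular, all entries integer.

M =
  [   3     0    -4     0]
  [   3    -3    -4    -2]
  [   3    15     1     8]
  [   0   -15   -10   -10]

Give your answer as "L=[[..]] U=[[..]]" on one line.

  R1 -= 1·R0 → [0,-3,0,-2]
  R2 -= 1·R0 → [0,15,5,8]
  R3 -= 0·R0 → [0,-15,-10,-10]
  R2 -= -5·R1 → [0,0,5,-2]
  R3 -= 5·R1 → [0,0,-10,0]
  R3 -= -2·R2 → [0,0,0,-4]

L=[[1,0,0,0],[1,1,0,0],[1,-5,1,0],[0,5,-2,1]] U=[[3,0,-4,0],[0,-3,0,-2],[0,0,5,-2],[0,0,0,-4]]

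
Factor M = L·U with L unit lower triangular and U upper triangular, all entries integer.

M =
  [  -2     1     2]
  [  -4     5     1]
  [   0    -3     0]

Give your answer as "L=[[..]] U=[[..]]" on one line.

L=[[1,0,0],[2,1,0],[0,-1,1]] U=[[-2,1,2],[0,3,-3],[0,0,-3]]

  r1 -= 2·r0 → [0,3,-3]
  r2 -= 0·r0 → [0,-3,0]
  r2 -= -1·r1 → [0,0,-3]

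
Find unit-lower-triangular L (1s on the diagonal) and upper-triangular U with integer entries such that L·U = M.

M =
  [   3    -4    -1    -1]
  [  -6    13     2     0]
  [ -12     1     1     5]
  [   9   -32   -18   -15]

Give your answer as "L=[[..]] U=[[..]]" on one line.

L=[[1,0,0,0],[-2,1,0,0],[-4,-3,1,0],[3,-4,5,1]] U=[[3,-4,-1,-1],[0,5,0,-2],[0,0,-3,-5],[0,0,0,5]]

  r1 -= -2·r0 → [0,5,0,-2]
  r2 -= -4·r0 → [0,-15,-3,1]
  r3 -= 3·r0 → [0,-20,-15,-12]
  r2 -= -3·r1 → [0,0,-3,-5]
  r3 -= -4·r1 → [0,0,-15,-20]
  r3 -= 5·r2 → [0,0,0,5]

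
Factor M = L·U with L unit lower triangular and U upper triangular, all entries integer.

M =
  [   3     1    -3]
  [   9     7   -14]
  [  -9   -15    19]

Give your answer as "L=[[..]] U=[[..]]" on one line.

  R1 -= 3·R0 → [0,4,-5]
  R2 -= -3·R0 → [0,-12,10]
  R2 -= -3·R1 → [0,0,-5]

L=[[1,0,0],[3,1,0],[-3,-3,1]] U=[[3,1,-3],[0,4,-5],[0,0,-5]]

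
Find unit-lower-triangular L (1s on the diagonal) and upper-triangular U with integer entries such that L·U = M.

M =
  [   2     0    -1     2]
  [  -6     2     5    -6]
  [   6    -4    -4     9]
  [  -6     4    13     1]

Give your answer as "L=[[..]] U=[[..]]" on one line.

  row1 -= -3·row0 → [0,2,2,0]
  row2 -= 3·row0 → [0,-4,-1,3]
  row3 -= -3·row0 → [0,4,10,7]
  row2 -= -2·row1 → [0,0,3,3]
  row3 -= 2·row1 → [0,0,6,7]
  row3 -= 2·row2 → [0,0,0,1]

L=[[1,0,0,0],[-3,1,0,0],[3,-2,1,0],[-3,2,2,1]] U=[[2,0,-1,2],[0,2,2,0],[0,0,3,3],[0,0,0,1]]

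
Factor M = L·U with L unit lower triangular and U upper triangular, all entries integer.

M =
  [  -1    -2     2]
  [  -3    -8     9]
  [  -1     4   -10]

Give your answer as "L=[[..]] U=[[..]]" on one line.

  R1 -= 3·R0 → [0,-2,3]
  R2 -= 1·R0 → [0,6,-12]
  R2 -= -3·R1 → [0,0,-3]

L=[[1,0,0],[3,1,0],[1,-3,1]] U=[[-1,-2,2],[0,-2,3],[0,0,-3]]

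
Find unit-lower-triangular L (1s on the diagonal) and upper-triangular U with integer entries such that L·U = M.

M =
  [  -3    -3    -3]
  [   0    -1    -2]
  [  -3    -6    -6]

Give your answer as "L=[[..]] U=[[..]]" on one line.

  r1 -= 0·r0 → [0,-1,-2]
  r2 -= 1·r0 → [0,-3,-3]
  r2 -= 3·r1 → [0,0,3]

L=[[1,0,0],[0,1,0],[1,3,1]] U=[[-3,-3,-3],[0,-1,-2],[0,0,3]]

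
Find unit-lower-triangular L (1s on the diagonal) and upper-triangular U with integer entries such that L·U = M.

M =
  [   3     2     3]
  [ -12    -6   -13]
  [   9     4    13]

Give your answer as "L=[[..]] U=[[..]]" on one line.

L=[[1,0,0],[-4,1,0],[3,-1,1]] U=[[3,2,3],[0,2,-1],[0,0,3]]

  row1 -= -4·row0 → [0,2,-1]
  row2 -= 3·row0 → [0,-2,4]
  row2 -= -1·row1 → [0,0,3]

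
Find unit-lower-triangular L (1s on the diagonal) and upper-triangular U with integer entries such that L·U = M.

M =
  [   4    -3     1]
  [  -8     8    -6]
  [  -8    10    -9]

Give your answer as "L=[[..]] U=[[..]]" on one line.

  r1 -= -2·r0 → [0,2,-4]
  r2 -= -2·r0 → [0,4,-7]
  r2 -= 2·r1 → [0,0,1]

L=[[1,0,0],[-2,1,0],[-2,2,1]] U=[[4,-3,1],[0,2,-4],[0,0,1]]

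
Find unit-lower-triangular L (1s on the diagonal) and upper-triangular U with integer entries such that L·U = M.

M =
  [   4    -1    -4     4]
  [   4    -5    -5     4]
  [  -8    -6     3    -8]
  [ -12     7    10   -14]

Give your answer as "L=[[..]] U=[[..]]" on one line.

  R1 -= 1·R0 → [0,-4,-1,0]
  R2 -= -2·R0 → [0,-8,-5,0]
  R3 -= -3·R0 → [0,4,-2,-2]
  R2 -= 2·R1 → [0,0,-3,0]
  R3 -= -1·R1 → [0,0,-3,-2]
  R3 -= 1·R2 → [0,0,0,-2]

L=[[1,0,0,0],[1,1,0,0],[-2,2,1,0],[-3,-1,1,1]] U=[[4,-1,-4,4],[0,-4,-1,0],[0,0,-3,0],[0,0,0,-2]]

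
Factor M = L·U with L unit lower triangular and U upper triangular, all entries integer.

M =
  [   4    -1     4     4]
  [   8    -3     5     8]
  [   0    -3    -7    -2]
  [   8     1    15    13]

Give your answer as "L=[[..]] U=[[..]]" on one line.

L=[[1,0,0,0],[2,1,0,0],[0,3,1,0],[2,-3,-1,1]] U=[[4,-1,4,4],[0,-1,-3,0],[0,0,2,-2],[0,0,0,3]]

  row1 -= 2·row0 → [0,-1,-3,0]
  row2 -= 0·row0 → [0,-3,-7,-2]
  row3 -= 2·row0 → [0,3,7,5]
  row2 -= 3·row1 → [0,0,2,-2]
  row3 -= -3·row1 → [0,0,-2,5]
  row3 -= -1·row2 → [0,0,0,3]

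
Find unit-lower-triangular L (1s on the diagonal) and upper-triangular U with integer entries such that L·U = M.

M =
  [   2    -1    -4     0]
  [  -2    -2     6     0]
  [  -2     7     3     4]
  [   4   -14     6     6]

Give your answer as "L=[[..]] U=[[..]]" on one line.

  R1 -= -1·R0 → [0,-3,2,0]
  R2 -= -1·R0 → [0,6,-1,4]
  R3 -= 2·R0 → [0,-12,14,6]
  R2 -= -2·R1 → [0,0,3,4]
  R3 -= 4·R1 → [0,0,6,6]
  R3 -= 2·R2 → [0,0,0,-2]

L=[[1,0,0,0],[-1,1,0,0],[-1,-2,1,0],[2,4,2,1]] U=[[2,-1,-4,0],[0,-3,2,0],[0,0,3,4],[0,0,0,-2]]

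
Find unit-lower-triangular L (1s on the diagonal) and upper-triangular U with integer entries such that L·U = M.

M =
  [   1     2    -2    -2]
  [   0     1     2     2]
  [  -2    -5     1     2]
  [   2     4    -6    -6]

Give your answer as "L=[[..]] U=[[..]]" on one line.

L=[[1,0,0,0],[0,1,0,0],[-2,-1,1,0],[2,0,2,1]] U=[[1,2,-2,-2],[0,1,2,2],[0,0,-1,0],[0,0,0,-2]]

  R1 -= 0·R0 → [0,1,2,2]
  R2 -= -2·R0 → [0,-1,-3,-2]
  R3 -= 2·R0 → [0,0,-2,-2]
  R2 -= -1·R1 → [0,0,-1,0]
  R3 -= 0·R1 → [0,0,-2,-2]
  R3 -= 2·R2 → [0,0,0,-2]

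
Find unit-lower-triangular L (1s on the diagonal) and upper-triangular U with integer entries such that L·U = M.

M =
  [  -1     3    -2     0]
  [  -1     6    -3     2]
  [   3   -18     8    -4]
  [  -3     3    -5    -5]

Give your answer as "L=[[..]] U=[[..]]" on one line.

L=[[1,0,0,0],[1,1,0,0],[-3,-3,1,0],[3,-2,1,1]] U=[[-1,3,-2,0],[0,3,-1,2],[0,0,-1,2],[0,0,0,-3]]

  row1 -= 1·row0 → [0,3,-1,2]
  row2 -= -3·row0 → [0,-9,2,-4]
  row3 -= 3·row0 → [0,-6,1,-5]
  row2 -= -3·row1 → [0,0,-1,2]
  row3 -= -2·row1 → [0,0,-1,-1]
  row3 -= 1·row2 → [0,0,0,-3]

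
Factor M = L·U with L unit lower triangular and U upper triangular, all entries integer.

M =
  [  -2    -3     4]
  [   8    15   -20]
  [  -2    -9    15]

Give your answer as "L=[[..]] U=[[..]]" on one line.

  r1 -= -4·r0 → [0,3,-4]
  r2 -= 1·r0 → [0,-6,11]
  r2 -= -2·r1 → [0,0,3]

L=[[1,0,0],[-4,1,0],[1,-2,1]] U=[[-2,-3,4],[0,3,-4],[0,0,3]]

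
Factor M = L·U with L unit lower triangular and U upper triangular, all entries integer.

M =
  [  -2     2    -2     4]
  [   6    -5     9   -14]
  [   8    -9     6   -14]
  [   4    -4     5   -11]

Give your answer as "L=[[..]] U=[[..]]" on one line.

  row1 -= -3·row0 → [0,1,3,-2]
  row2 -= -4·row0 → [0,-1,-2,2]
  row3 -= -2·row0 → [0,0,1,-3]
  row2 -= -1·row1 → [0,0,1,0]
  row3 -= 0·row1 → [0,0,1,-3]
  row3 -= 1·row2 → [0,0,0,-3]

L=[[1,0,0,0],[-3,1,0,0],[-4,-1,1,0],[-2,0,1,1]] U=[[-2,2,-2,4],[0,1,3,-2],[0,0,1,0],[0,0,0,-3]]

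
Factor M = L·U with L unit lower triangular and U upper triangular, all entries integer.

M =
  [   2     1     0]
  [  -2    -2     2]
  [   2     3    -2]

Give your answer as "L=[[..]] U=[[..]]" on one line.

L=[[1,0,0],[-1,1,0],[1,-2,1]] U=[[2,1,0],[0,-1,2],[0,0,2]]

  r1 -= -1·r0 → [0,-1,2]
  r2 -= 1·r0 → [0,2,-2]
  r2 -= -2·r1 → [0,0,2]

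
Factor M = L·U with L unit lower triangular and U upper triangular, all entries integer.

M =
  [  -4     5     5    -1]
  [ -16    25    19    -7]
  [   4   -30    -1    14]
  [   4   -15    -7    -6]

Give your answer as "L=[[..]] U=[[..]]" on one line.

L=[[1,0,0,0],[4,1,0,0],[-1,-5,1,0],[-1,-2,4,1]] U=[[-4,5,5,-1],[0,5,-1,-3],[0,0,-1,-2],[0,0,0,-5]]

  row1 -= 4·row0 → [0,5,-1,-3]
  row2 -= -1·row0 → [0,-25,4,13]
  row3 -= -1·row0 → [0,-10,-2,-7]
  row2 -= -5·row1 → [0,0,-1,-2]
  row3 -= -2·row1 → [0,0,-4,-13]
  row3 -= 4·row2 → [0,0,0,-5]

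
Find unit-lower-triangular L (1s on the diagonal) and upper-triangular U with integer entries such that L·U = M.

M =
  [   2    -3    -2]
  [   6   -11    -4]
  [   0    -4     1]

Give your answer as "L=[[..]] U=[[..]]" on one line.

L=[[1,0,0],[3,1,0],[0,2,1]] U=[[2,-3,-2],[0,-2,2],[0,0,-3]]

  row1 -= 3·row0 → [0,-2,2]
  row2 -= 0·row0 → [0,-4,1]
  row2 -= 2·row1 → [0,0,-3]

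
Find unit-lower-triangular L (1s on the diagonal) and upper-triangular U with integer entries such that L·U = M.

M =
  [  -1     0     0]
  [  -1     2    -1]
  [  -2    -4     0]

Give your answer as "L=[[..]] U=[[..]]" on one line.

  R1 -= 1·R0 → [0,2,-1]
  R2 -= 2·R0 → [0,-4,0]
  R2 -= -2·R1 → [0,0,-2]

L=[[1,0,0],[1,1,0],[2,-2,1]] U=[[-1,0,0],[0,2,-1],[0,0,-2]]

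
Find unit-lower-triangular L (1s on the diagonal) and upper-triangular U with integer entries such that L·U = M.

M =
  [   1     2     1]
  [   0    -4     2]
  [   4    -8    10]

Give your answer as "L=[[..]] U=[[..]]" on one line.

  R1 -= 0·R0 → [0,-4,2]
  R2 -= 4·R0 → [0,-16,6]
  R2 -= 4·R1 → [0,0,-2]

L=[[1,0,0],[0,1,0],[4,4,1]] U=[[1,2,1],[0,-4,2],[0,0,-2]]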